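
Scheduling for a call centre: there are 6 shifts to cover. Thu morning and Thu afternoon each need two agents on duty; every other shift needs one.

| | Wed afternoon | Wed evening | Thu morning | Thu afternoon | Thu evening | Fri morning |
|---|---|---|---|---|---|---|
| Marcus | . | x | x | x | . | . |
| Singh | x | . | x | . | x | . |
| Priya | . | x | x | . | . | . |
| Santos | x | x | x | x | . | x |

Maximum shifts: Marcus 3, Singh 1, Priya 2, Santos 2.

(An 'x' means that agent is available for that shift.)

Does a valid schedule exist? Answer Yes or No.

No

Total capacity is 8 and 8 slots are needed, so capacity alone doesn't rule it out.
Shifts {Wed afternoon, Thu afternoon, Thu evening, Fri morning} need 5 worker-slots in total, but the agents available for any of those shifts (Marcus, Singh, and Santos) can supply at most 4 among them. So no valid schedule exists.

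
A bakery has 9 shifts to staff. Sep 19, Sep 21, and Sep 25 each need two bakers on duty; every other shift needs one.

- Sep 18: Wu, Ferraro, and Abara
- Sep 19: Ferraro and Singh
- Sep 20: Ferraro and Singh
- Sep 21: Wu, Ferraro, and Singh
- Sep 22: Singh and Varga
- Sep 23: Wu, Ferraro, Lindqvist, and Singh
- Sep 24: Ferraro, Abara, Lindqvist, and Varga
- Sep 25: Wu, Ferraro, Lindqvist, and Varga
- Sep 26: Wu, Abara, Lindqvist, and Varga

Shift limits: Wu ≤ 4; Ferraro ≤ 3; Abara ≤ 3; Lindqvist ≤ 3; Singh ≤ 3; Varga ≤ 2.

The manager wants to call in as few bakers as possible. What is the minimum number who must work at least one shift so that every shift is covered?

12 slots to fill and no one can take more than 4, so at least ⌈12/4⌉ = 3 bakers are needed.
Any 3 bakers together have capacity at most 4+3+3 = 10 < 12 slots, so 3 can never suffice.
Wu, Ferraro, Abara, and Singh alone can cover everything: Sep 18→Abara, Sep 19→Ferraro+Singh, Sep 20→Ferraro, Sep 21→Wu+Singh, Sep 22→Singh, Sep 23→Wu, Sep 24→Abara, Sep 25→Wu+Ferraro, Sep 26→Wu.

4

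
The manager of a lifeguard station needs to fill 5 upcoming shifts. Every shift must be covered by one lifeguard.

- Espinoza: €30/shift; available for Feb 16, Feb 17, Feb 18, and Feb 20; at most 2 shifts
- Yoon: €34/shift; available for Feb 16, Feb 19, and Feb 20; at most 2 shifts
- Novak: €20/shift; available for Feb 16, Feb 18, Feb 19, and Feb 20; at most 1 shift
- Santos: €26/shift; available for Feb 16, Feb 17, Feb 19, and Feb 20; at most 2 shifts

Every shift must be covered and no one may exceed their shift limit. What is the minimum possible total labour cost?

€132

Picking the cheapest available lifeguard for each shift independently would cost €106, but that ignores the shift limits.
An optimal schedule: Feb 16→Espinoza, Feb 17→Santos, Feb 18→Novak, Feb 19→Santos, Feb 20→Espinoza.
Total: 30 + 26 + 20 + 26 + 30 = €132.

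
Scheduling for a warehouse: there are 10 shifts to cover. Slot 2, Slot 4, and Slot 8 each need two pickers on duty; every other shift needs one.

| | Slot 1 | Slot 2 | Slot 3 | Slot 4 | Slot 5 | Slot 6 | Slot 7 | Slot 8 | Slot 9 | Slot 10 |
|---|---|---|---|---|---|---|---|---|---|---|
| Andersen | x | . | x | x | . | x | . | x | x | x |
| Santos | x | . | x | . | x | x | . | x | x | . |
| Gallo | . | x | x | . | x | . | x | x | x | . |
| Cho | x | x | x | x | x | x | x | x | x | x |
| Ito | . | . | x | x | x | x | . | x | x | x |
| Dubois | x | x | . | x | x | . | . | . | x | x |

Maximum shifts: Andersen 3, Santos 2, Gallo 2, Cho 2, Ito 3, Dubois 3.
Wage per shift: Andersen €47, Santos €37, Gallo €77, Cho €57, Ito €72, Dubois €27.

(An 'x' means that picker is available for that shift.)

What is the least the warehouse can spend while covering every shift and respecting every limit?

Picking the cheapest available picker for each shift independently would cost €481, but that ignores the shift limits.
An optimal schedule: Slot 1→Dubois, Slot 2→Dubois+Cho, Slot 3→Santos, Slot 4→Andersen+Ito, Slot 5→Ito, Slot 6→Santos, Slot 7→Cho, Slot 8→Andersen+Ito, Slot 9→Andersen, Slot 10→Dubois.
Total: 27 + 27 + 57 + 37 + 47 + 72 + 72 + 37 + 57 + 47 + 72 + 47 + 27 = €626.

€626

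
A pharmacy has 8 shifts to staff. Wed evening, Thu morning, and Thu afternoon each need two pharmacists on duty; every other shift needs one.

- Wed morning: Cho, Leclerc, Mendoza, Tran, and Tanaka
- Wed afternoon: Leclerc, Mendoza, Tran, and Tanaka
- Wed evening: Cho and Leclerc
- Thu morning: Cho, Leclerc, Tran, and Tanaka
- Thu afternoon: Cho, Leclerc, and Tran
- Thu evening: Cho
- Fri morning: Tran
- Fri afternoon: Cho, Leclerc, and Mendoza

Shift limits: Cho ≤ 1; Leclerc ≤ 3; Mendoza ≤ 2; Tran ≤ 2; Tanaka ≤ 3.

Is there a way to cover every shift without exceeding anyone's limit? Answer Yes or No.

No

Total capacity is 11 and 11 slots are needed, so capacity alone doesn't rule it out.
Shifts {Wed evening, Thu evening} need 3 worker-slots in total, but the pharmacists available for any of those shifts (Cho and Leclerc) can supply at most 2 among them. So no valid schedule exists.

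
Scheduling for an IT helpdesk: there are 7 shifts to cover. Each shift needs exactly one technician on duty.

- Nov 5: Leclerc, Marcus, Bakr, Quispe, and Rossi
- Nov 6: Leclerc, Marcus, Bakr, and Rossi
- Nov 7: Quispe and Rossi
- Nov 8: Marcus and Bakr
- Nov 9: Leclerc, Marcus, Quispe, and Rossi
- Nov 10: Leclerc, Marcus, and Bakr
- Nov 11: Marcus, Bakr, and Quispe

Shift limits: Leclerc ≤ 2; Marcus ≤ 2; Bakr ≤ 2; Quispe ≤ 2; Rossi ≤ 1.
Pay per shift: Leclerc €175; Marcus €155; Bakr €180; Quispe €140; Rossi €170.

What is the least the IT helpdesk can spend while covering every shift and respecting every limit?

€1110

Picking the cheapest available technician for each shift independently would cost €1025, but that ignores the shift limits.
An optimal schedule: Nov 5→Leclerc, Nov 6→Rossi, Nov 7→Quispe, Nov 8→Marcus, Nov 9→Leclerc, Nov 10→Marcus, Nov 11→Quispe.
Total: 175 + 170 + 140 + 155 + 175 + 155 + 140 = €1110.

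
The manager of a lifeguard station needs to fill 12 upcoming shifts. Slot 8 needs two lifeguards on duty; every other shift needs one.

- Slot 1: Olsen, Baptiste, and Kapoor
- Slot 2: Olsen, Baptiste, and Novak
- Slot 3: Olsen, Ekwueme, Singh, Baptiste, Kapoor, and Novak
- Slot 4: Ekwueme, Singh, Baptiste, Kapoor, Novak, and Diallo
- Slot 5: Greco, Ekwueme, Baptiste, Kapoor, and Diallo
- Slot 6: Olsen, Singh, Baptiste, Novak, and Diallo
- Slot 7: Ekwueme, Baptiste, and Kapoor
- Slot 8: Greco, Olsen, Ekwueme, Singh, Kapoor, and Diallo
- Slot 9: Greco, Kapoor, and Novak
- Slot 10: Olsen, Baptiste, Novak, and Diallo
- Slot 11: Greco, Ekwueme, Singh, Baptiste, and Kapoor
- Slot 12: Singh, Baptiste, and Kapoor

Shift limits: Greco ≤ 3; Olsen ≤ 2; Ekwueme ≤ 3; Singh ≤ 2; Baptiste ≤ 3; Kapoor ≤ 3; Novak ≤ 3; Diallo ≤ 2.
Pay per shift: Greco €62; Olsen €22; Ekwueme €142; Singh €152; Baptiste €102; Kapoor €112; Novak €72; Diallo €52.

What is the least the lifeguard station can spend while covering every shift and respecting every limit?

Picking the cheapest available lifeguard for each shift independently would cost €616, but that ignores the shift limits.
An optimal schedule: Slot 1→Olsen, Slot 2→Olsen, Slot 3→Novak, Slot 4→Novak, Slot 5→Greco, Slot 6→Novak, Slot 7→Baptiste, Slot 8→Diallo+Greco, Slot 9→Greco, Slot 10→Diallo, Slot 11→Baptiste, Slot 12→Baptiste.
Total: 22 + 22 + 72 + 72 + 62 + 72 + 102 + 52 + 62 + 62 + 52 + 102 + 102 = €856.

€856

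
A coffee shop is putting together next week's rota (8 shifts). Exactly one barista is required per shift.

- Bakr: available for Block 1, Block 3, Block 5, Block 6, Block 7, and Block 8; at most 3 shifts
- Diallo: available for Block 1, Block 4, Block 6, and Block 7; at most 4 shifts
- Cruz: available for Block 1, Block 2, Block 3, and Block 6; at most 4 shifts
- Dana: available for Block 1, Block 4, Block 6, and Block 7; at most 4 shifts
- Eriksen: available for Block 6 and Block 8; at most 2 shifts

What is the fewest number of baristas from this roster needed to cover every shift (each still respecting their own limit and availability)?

3

8 slots to fill and no one can take more than 4, so at least ⌈8/4⌉ = 2 baristas are needed.
Shifts {Block 2, Block 4, Block 5} need 3 slots, but among the baristas available for them (Bakr, Diallo, Cruz, and Dana) any 2 together supply at most 2. So 2 baristas are not enough.
Bakr, Diallo, and Cruz alone can cover everything: Block 1→Diallo, Block 2→Cruz, Block 3→Bakr, Block 4→Diallo, Block 5→Bakr, Block 6→Diallo, Block 7→Diallo, Block 8→Bakr.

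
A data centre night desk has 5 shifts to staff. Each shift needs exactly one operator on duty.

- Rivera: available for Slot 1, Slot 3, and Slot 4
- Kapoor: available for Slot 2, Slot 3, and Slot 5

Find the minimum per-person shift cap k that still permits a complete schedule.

3

With 2 operators and 5 worker-slots to fill, someone must work at least ⌈5/2⌉ = 3 shifts, so k ≥ 3.
k = 3 works: Slot 1→Rivera, Slot 2→Kapoor, Slot 3→Rivera, Slot 4→Rivera, Slot 5→Kapoor.
Loads: Rivera 3, Kapoor 2 — all ≤ 3.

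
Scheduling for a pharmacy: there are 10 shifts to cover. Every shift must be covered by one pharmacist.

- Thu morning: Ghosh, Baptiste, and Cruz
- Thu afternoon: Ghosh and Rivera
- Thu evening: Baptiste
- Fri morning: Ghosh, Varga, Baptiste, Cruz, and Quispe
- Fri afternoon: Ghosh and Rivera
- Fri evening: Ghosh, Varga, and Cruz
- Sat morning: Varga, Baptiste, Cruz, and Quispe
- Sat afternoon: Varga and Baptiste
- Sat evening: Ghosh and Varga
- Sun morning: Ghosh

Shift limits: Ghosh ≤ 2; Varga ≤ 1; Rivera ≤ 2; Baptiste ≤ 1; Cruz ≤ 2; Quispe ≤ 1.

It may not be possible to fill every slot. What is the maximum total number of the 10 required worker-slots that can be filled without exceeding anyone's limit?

9

Total capacity across all pharmacists is 2+1+2+1+2+1 = 9, and 10 slots are needed, so at most 9 can be filled.
An assignment achieving 9: Thu morning→Cruz, Thu afternoon→Rivera, Thu evening→Baptiste, Fri afternoon→Rivera, Fri evening→Cruz, Sat morning→Quispe, Sat afternoon→Varga, Sat evening→Ghosh, Sun morning→Ghosh.
Loads: Ghosh 2/2, Varga 1/1, Rivera 2/2, Baptiste 1/1, Cruz 2/2, Quispe 1/1.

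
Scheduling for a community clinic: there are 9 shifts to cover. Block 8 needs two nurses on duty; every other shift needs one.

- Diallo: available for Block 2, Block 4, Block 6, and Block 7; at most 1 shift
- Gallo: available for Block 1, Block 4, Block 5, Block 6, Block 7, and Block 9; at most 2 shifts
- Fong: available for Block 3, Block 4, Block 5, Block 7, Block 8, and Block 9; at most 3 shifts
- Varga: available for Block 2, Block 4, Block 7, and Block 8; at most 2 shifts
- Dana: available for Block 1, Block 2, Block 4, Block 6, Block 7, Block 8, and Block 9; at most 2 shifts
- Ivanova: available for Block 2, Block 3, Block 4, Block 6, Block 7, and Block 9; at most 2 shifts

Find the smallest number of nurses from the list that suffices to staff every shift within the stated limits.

10 slots to fill and no one can take more than 3, so at least ⌈10/3⌉ = 4 nurses are needed.
Any 4 nurses together have capacity at most 3+2+2+2 = 9 < 10 slots, so 4 can never suffice.
Diallo, Gallo, Fong, Varga, and Dana alone can cover everything: Block 1→Gallo, Block 2→Diallo, Block 3→Fong, Block 4→Varga, Block 5→Gallo, Block 6→Dana, Block 7→Dana, Block 8→Fong+Varga, Block 9→Fong.

5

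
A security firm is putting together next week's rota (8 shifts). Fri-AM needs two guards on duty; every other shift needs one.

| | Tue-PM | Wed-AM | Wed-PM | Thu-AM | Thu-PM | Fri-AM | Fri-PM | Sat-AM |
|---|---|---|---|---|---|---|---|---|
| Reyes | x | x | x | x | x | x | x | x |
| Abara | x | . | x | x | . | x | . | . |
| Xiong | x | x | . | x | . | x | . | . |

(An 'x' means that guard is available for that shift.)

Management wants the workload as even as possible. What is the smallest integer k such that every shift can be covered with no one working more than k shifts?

3

With 3 guards and 9 worker-slots to fill, someone must work at least ⌈9/3⌉ = 3 shifts, so k ≥ 3.
k = 3 works: Tue-PM→Abara, Wed-AM→Xiong, Wed-PM→Abara, Thu-AM→Xiong, Thu-PM→Reyes, Fri-AM→Abara+Xiong, Fri-PM→Reyes, Sat-AM→Reyes.
Loads: Reyes 3, Abara 3, Xiong 3 — all ≤ 3.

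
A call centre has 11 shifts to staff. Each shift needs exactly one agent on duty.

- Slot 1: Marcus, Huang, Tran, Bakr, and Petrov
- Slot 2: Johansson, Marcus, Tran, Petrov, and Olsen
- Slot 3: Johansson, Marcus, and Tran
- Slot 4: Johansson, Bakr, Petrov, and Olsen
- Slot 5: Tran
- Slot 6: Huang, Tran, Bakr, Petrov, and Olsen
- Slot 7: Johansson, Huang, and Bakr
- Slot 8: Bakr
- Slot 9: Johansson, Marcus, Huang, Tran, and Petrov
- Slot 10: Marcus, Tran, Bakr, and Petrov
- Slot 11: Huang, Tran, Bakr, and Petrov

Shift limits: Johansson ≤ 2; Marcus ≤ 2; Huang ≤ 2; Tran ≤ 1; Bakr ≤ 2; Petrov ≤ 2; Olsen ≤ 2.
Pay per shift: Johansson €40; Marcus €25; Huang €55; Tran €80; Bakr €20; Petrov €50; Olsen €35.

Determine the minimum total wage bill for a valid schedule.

€420

Slot 5 can only be covered by Tran, so that assignment is forced.
Slot 8 can only be covered by Bakr, so that assignment is forced.
Picking the cheapest available agent for each shift independently would cost €295, but that ignores the shift limits.
An optimal schedule: Slot 1→Petrov, Slot 2→Johansson, Slot 3→Marcus, Slot 4→Olsen, Slot 5→Tran, Slot 6→Olsen, Slot 7→Bakr, Slot 8→Bakr, Slot 9→Johansson, Slot 10→Marcus, Slot 11→Petrov.
Total: 50 + 40 + 25 + 35 + 80 + 35 + 20 + 20 + 40 + 25 + 50 = €420.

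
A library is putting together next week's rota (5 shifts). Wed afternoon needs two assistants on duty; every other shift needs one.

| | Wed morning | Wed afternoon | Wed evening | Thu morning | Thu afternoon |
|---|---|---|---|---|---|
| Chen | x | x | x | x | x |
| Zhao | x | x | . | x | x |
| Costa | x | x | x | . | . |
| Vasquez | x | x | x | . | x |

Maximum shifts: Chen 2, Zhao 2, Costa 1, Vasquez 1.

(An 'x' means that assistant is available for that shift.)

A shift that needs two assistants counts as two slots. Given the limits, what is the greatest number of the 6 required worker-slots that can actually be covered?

Total capacity across all assistants is 2+2+1+1 = 6, and 6 slots are needed, so at most 6 can be filled.
An assignment achieving 6: Wed morning→Zhao, Wed afternoon→Costa+Vasquez, Wed evening→Chen, Thu morning→Chen, Thu afternoon→Zhao.
Loads: Chen 2/2, Zhao 2/2, Costa 1/1, Vasquez 1/1.

6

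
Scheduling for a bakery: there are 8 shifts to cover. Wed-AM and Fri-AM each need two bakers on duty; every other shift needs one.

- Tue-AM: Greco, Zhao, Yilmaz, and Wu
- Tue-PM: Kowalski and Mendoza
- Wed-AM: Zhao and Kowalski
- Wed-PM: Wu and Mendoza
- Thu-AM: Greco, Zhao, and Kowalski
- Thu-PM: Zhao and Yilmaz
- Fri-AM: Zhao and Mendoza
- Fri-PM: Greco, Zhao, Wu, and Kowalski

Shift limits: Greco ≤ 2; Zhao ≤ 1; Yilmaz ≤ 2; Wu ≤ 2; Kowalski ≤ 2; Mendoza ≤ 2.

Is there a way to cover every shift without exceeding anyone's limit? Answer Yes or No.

Total capacity is 11 and 10 slots are needed, so capacity alone doesn't rule it out.
Shifts {Wed-AM, Fri-AM} need 4 worker-slots in total, but the bakers available for any of those shifts (Zhao, Kowalski, and Mendoza) can supply at most 3 among them. So no valid schedule exists.

No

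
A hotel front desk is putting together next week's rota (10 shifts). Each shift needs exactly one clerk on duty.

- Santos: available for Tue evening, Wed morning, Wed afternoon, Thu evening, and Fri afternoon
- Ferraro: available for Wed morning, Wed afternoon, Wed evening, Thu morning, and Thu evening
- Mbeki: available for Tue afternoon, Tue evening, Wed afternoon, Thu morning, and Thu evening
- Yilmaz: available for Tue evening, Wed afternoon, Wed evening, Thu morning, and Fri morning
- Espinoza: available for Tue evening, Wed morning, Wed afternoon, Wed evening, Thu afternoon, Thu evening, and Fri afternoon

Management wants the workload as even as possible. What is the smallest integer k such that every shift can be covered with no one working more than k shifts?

2

With 5 clerks and 10 worker-slots to fill, someone must work at least ⌈10/5⌉ = 2 shifts, so k ≥ 2.
k = 2 works: Tue afternoon→Mbeki, Tue evening→Mbeki, Wed morning→Santos, Wed afternoon→Yilmaz, Wed evening→Ferraro, Thu morning→Ferraro, Thu afternoon→Espinoza, Thu evening→Espinoza, Fri morning→Yilmaz, Fri afternoon→Santos.
Loads: Santos 2, Ferraro 2, Mbeki 2, Yilmaz 2, Espinoza 2 — all ≤ 2.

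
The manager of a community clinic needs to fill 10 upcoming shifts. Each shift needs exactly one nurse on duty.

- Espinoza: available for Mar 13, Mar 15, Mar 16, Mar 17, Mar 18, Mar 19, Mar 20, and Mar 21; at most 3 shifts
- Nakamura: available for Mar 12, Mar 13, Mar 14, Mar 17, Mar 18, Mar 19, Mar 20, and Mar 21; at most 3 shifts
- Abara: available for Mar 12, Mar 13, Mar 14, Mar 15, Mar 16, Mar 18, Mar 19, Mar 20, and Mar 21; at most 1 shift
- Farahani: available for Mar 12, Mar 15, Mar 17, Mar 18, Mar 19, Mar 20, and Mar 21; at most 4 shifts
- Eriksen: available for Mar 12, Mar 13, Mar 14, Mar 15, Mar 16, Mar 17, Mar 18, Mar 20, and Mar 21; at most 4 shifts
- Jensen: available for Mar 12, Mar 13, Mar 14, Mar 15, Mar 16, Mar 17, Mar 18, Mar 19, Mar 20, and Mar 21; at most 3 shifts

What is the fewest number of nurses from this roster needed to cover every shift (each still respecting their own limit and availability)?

10 slots to fill and no one can take more than 4, so at least ⌈10/4⌉ = 3 nurses are needed.
Espinoza, Nakamura, and Farahani alone can cover everything: Mar 12→Nakamura, Mar 13→Espinoza, Mar 14→Nakamura, Mar 15→Espinoza, Mar 16→Espinoza, Mar 17→Nakamura, Mar 18→Farahani, Mar 19→Farahani, Mar 20→Farahani, Mar 21→Farahani.

3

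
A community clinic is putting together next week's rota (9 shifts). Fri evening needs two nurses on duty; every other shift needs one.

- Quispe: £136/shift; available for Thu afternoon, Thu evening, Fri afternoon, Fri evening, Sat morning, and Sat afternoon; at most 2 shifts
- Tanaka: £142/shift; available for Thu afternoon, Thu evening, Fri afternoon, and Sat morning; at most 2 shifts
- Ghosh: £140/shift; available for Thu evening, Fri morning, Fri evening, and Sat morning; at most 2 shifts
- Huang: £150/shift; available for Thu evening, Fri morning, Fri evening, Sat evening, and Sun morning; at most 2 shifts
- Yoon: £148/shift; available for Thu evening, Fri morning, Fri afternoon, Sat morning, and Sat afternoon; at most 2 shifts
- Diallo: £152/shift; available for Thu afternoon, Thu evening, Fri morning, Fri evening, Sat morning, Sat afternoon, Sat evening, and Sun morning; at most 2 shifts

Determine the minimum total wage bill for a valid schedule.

Picking the cheapest available nurse for each shift independently would cost £1396, but that ignores the shift limits.
An optimal schedule: Thu afternoon→Quispe, Thu evening→Yoon, Fri morning→Ghosh, Fri afternoon→Tanaka, Fri evening→Quispe+Ghosh, Sat morning→Tanaka, Sat afternoon→Yoon, Sat evening→Huang, Sun morning→Huang.
Total: 136 + 148 + 140 + 142 + 136 + 140 + 142 + 148 + 150 + 150 = £1432.

£1432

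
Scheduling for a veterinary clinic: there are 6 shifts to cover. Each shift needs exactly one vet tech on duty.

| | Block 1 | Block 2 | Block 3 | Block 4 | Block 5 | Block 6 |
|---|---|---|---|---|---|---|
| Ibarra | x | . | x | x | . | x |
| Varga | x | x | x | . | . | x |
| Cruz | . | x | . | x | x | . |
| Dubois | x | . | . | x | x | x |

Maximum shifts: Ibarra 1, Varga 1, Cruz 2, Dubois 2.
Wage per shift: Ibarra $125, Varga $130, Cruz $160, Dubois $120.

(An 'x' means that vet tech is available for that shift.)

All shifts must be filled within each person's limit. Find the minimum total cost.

$815

Picking the cheapest available vet tech for each shift independently would cost $735, but that ignores the shift limits.
An optimal schedule: Block 1→Dubois, Block 2→Varga, Block 3→Ibarra, Block 4→Cruz, Block 5→Cruz, Block 6→Dubois.
Total: 120 + 130 + 125 + 160 + 160 + 120 = $815.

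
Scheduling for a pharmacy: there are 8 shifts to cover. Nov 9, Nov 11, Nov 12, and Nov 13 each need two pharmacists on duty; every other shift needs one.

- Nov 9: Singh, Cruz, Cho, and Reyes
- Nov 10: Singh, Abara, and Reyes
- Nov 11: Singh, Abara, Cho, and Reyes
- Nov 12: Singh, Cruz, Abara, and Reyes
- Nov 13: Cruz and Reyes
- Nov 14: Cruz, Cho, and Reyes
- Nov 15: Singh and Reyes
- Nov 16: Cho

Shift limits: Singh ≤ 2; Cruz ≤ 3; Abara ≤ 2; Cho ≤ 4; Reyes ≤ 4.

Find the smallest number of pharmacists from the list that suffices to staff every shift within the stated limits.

12 slots to fill and no one can take more than 4, so at least ⌈12/4⌉ = 3 pharmacists are needed.
Any 3 pharmacists together have capacity at most 4+4+3 = 11 < 12 slots, so 3 can never suffice.
Singh, Cruz, Cho, and Reyes alone can cover everything: Nov 9→Cho+Reyes, Nov 10→Singh, Nov 11→Cho+Reyes, Nov 12→Cruz+Reyes, Nov 13→Cruz+Reyes, Nov 14→Cruz, Nov 15→Singh, Nov 16→Cho.

4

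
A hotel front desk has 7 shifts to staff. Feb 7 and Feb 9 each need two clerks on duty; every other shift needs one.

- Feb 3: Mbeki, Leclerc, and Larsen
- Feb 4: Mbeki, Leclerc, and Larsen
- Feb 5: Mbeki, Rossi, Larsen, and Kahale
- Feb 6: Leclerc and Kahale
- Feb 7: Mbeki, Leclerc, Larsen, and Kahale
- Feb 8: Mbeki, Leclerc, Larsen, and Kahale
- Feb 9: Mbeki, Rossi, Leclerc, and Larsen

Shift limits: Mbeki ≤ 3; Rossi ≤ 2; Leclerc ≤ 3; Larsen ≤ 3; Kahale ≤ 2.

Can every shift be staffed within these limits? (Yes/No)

Yes

One valid schedule: Feb 3→Mbeki, Feb 4→Mbeki, Feb 5→Mbeki, Feb 6→Leclerc, Feb 7→Leclerc+Larsen, Feb 8→Leclerc, Feb 9→Rossi+Larsen.
Loads: Mbeki 3/3, Rossi 1/2, Leclerc 3/3, Larsen 2/3, Kahale 0/2 — all within limits.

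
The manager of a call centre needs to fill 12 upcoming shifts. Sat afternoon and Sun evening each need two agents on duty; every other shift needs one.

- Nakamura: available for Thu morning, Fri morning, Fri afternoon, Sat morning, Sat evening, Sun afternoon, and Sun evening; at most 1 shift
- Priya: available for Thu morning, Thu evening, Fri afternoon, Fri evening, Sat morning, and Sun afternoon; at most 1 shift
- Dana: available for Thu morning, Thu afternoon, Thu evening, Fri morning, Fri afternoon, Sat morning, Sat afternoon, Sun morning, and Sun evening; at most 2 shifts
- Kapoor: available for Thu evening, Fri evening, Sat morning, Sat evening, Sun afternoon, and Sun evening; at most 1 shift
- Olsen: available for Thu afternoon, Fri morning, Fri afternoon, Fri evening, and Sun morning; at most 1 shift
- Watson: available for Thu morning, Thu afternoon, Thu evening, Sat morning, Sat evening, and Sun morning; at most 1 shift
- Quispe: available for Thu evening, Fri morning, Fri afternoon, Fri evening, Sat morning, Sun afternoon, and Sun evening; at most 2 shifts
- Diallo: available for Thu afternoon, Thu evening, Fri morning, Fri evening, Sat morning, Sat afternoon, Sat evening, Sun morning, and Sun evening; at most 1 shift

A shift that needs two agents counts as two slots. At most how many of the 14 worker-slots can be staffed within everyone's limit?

10

Total capacity across all agents is 1+1+2+1+1+1+2+1 = 10, and 14 slots are needed, so at most 10 can be filled.
An assignment achieving 10: Thu morning→Nakamura, Thu afternoon→Dana, Thu evening→Watson, Fri morning→Quispe, Fri afternoon→Quispe, Sat afternoon→Dana+Diallo, Sat evening→Kapoor, Sun morning→Olsen, Sun afternoon→Priya.
Loads: Nakamura 1/1, Priya 1/1, Dana 2/2, Kapoor 1/1, Olsen 1/1, Watson 1/1, Quispe 2/2, Diallo 1/1.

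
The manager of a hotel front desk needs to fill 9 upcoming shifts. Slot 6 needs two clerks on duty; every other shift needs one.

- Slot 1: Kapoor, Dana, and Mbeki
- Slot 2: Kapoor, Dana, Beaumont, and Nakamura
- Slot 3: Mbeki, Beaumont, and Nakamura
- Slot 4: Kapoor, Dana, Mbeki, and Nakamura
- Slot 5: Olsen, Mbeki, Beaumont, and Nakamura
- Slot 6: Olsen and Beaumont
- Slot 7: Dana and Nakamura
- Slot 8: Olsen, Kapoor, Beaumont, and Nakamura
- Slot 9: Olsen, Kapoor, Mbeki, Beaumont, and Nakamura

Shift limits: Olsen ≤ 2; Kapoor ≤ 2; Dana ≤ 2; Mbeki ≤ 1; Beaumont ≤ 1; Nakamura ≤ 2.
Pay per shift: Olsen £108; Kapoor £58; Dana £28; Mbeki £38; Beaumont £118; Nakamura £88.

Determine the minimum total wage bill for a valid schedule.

Slot 6 can only be covered by Olsen and Beaumont, so that assignment is forced.
Picking the cheapest available clerk for each shift independently would cost £510, but that ignores the shift limits.
An optimal schedule: Slot 1→Kapoor, Slot 2→Kapoor, Slot 3→Mbeki, Slot 4→Dana, Slot 5→Olsen, Slot 6→Olsen+Beaumont, Slot 7→Dana, Slot 8→Nakamura, Slot 9→Nakamura.
Total: 58 + 58 + 38 + 28 + 108 + 108 + 118 + 28 + 88 + 88 = £720.

£720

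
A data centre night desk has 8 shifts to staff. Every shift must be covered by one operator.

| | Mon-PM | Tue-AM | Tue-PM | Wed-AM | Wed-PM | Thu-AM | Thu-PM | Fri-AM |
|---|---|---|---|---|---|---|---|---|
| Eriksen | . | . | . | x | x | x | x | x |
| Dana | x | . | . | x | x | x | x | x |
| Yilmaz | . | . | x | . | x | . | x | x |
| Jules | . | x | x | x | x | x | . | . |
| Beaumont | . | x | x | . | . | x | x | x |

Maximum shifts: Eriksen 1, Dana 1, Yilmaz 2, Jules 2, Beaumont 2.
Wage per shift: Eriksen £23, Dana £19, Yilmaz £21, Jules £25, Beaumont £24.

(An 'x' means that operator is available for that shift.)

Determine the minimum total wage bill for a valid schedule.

Mon-PM can only be covered by Dana, so that assignment is forced.
Picking the cheapest available operator for each shift independently would cost £159, but that ignores the shift limits.
An optimal schedule: Mon-PM→Dana, Tue-AM→Jules, Tue-PM→Yilmaz, Wed-AM→Eriksen, Wed-PM→Yilmaz, Thu-AM→Jules, Thu-PM→Beaumont, Fri-AM→Beaumont.
Total: 19 + 25 + 21 + 23 + 21 + 25 + 24 + 24 = £182.

£182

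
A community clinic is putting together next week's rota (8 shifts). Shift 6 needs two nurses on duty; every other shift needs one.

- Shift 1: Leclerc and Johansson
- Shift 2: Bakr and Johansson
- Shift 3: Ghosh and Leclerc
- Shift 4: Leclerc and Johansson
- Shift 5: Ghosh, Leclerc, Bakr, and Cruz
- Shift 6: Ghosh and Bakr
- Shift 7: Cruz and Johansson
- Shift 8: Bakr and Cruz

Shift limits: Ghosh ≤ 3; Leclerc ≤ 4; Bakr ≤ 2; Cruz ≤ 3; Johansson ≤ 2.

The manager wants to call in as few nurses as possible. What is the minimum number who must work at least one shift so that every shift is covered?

4

9 slots to fill and no one can take more than 4, so at least ⌈9/4⌉ = 3 nurses are needed.
No set of 3 nurses can cover every shift (each such set leaves at least one shift with no one available or exceeds a cap).
Ghosh, Leclerc, Bakr, and Cruz alone can cover everything: Shift 1→Leclerc, Shift 2→Bakr, Shift 3→Ghosh, Shift 4→Leclerc, Shift 5→Ghosh, Shift 6→Ghosh+Bakr, Shift 7→Cruz, Shift 8→Cruz.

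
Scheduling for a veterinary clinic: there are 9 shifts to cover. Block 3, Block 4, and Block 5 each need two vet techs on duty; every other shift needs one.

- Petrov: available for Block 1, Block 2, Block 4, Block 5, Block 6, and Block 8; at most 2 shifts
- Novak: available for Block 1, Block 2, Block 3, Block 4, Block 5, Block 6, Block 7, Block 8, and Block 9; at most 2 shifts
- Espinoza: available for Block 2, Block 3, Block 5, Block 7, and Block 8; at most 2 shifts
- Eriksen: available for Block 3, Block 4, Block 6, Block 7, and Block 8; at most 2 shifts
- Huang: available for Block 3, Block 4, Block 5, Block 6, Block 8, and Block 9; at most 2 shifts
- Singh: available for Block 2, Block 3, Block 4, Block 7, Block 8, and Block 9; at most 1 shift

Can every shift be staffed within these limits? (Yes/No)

Total capacity is 2+2+2+2+2+1 = 11 but 12 worker-slots are needed — infeasible.

No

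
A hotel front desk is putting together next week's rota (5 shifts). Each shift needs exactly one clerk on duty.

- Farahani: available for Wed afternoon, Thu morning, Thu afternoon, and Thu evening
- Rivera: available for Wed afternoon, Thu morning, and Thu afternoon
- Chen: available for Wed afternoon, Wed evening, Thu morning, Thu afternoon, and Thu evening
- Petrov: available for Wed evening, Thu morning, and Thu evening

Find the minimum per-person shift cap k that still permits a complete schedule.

2

With 4 clerks and 5 worker-slots to fill, someone must work at least ⌈5/4⌉ = 2 shifts, so k ≥ 2.
k = 2 works: Wed afternoon→Farahani, Wed evening→Chen, Thu morning→Rivera, Thu afternoon→Farahani, Thu evening→Chen.
Loads: Farahani 2, Rivera 1, Chen 2, Petrov 0 — all ≤ 2.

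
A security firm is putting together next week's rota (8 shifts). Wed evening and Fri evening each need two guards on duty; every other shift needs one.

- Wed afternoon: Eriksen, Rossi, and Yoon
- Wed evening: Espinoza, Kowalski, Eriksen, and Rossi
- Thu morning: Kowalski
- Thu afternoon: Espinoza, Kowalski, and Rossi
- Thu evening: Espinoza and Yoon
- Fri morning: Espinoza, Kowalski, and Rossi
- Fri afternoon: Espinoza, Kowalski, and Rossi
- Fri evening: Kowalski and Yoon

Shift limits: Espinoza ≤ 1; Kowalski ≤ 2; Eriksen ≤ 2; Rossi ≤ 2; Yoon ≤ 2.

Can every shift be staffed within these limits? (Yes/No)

Total capacity is 1+2+2+2+2 = 9 but 10 worker-slots are needed — infeasible.

No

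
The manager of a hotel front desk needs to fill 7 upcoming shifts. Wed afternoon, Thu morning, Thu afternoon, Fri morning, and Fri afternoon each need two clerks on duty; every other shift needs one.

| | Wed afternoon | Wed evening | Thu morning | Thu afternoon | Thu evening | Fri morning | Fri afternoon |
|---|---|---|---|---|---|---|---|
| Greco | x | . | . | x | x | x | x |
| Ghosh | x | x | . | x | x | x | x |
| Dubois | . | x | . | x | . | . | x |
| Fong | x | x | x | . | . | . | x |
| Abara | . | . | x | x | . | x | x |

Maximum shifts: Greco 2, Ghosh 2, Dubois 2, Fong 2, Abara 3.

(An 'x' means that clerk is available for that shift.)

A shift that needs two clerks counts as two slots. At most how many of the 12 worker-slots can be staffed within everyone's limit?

Total capacity across all clerks is 2+2+2+2+3 = 11, and 12 slots are needed, so at most 11 can be filled.
An assignment achieving 11: Wed afternoon→Greco+Ghosh, Wed evening→Ghosh, Thu morning→Fong+Abara, Thu afternoon→Dubois+Abara, Thu evening→Greco, Fri morning→Abara, Fri afternoon→Dubois+Fong.
Loads: Greco 2/2, Ghosh 2/2, Dubois 2/2, Fong 2/2, Abara 3/3.

11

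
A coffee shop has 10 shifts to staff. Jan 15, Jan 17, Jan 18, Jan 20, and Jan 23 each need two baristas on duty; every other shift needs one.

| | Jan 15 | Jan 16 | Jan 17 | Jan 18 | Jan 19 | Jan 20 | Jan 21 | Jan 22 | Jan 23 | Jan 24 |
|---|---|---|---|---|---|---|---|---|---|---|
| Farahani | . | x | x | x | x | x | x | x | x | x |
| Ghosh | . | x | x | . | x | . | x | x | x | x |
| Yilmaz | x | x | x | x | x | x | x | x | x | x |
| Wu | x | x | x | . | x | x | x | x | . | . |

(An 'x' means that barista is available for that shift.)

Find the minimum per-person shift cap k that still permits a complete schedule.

4

With 4 baristas and 15 worker-slots to fill, someone must work at least ⌈15/4⌉ = 4 shifts, so k ≥ 4.
k = 4 works: Jan 15→Yilmaz+Wu, Jan 16→Ghosh, Jan 17→Yilmaz+Wu, Jan 18→Farahani+Yilmaz, Jan 19→Ghosh, Jan 20→Farahani+Yilmaz, Jan 21→Ghosh, Jan 22→Wu, Jan 23→Farahani+Ghosh, Jan 24→Farahani.
Loads: Farahani 4, Ghosh 4, Yilmaz 4, Wu 3 — all ≤ 4.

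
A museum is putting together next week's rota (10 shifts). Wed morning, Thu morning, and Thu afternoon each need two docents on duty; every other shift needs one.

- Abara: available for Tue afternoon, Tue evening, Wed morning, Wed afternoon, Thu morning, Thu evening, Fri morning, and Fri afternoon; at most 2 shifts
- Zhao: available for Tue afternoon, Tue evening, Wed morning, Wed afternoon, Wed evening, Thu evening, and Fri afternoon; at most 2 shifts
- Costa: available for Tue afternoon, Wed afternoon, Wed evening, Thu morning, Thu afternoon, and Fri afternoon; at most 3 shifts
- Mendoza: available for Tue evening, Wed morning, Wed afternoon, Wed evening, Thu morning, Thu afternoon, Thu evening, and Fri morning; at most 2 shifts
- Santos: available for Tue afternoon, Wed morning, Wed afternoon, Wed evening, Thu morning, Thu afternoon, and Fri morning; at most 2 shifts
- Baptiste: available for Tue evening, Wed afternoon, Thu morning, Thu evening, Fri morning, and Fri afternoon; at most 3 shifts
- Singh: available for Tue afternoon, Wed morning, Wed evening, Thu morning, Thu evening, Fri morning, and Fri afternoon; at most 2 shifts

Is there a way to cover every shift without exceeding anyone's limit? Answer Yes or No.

Yes

One valid schedule: Tue afternoon→Abara, Tue evening→Abara, Wed morning→Santos+Singh, Wed afternoon→Costa, Wed evening→Zhao, Thu morning→Santos+Baptiste, Thu afternoon→Costa+Mendoza, Thu evening→Zhao, Fri morning→Mendoza, Fri afternoon→Costa.
Loads: Abara 2/2, Zhao 2/2, Costa 3/3, Mendoza 2/2, Santos 2/2, Baptiste 1/3, Singh 1/2 — all within limits.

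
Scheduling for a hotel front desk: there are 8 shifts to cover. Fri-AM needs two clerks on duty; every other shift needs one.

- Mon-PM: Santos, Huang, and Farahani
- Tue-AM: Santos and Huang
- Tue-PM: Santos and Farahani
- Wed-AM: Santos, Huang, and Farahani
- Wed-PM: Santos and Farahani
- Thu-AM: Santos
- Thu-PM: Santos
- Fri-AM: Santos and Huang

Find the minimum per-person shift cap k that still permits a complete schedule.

With 3 clerks and 9 worker-slots to fill, someone must work at least ⌈9/3⌉ = 3 shifts, so k ≥ 3.
k = 3 works: Mon-PM→Huang, Tue-AM→Huang, Tue-PM→Farahani, Wed-AM→Farahani, Wed-PM→Farahani, Thu-AM→Santos, Thu-PM→Santos, Fri-AM→Santos+Huang.
Loads: Santos 3, Huang 3, Farahani 3 — all ≤ 3.

3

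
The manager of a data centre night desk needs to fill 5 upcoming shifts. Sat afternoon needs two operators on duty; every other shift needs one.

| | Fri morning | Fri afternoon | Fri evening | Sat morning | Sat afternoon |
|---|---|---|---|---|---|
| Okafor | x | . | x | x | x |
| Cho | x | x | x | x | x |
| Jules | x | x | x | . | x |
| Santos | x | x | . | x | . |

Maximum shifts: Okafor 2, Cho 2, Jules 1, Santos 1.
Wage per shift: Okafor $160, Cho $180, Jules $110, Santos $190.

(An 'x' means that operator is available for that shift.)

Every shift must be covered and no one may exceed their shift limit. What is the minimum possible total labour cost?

$980

Picking the cheapest available operator for each shift independently would cost $760, but that ignores the shift limits.
An optimal schedule: Fri morning→Santos, Fri afternoon→Cho, Fri evening→Okafor, Sat morning→Okafor, Sat afternoon→Cho+Jules.
Total: 190 + 180 + 160 + 160 + 180 + 110 = $980.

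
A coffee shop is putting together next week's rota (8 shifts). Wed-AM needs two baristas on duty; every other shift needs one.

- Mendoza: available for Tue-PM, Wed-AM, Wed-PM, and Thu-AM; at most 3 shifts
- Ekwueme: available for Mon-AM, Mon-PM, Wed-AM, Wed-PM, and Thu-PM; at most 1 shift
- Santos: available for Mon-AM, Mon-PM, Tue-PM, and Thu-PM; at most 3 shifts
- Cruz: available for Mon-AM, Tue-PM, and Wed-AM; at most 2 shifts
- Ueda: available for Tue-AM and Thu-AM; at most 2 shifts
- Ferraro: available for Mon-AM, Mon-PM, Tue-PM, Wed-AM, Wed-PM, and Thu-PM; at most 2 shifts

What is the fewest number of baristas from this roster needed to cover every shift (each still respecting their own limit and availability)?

9 slots to fill and no one can take more than 3, so at least ⌈9/3⌉ = 3 baristas are needed.
Any 3 baristas together have capacity at most 3+3+2 = 8 < 9 slots, so 3 can never suffice.
Mendoza, Ekwueme, Santos, and Ueda alone can cover everything: Mon-AM→Santos, Mon-PM→Santos, Tue-AM→Ueda, Tue-PM→Mendoza, Wed-AM→Mendoza+Ekwueme, Wed-PM→Mendoza, Thu-AM→Ueda, Thu-PM→Santos.

4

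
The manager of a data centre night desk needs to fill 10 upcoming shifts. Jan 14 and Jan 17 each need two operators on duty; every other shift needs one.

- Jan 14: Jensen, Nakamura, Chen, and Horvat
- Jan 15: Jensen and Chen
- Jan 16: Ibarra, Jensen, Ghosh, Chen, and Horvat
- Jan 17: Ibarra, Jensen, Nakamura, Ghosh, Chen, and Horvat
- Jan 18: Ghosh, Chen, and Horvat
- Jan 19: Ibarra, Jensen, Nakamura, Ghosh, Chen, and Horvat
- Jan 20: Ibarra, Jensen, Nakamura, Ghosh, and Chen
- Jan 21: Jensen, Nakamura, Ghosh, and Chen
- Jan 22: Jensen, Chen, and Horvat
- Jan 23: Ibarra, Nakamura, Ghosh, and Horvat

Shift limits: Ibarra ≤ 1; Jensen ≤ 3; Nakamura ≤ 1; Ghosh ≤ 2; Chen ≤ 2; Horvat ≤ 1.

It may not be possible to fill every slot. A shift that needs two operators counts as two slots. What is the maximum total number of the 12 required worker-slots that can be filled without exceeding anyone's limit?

Total capacity across all operators is 1+3+1+2+2+1 = 10, and 12 slots are needed, so at most 10 can be filled.
An assignment achieving 10: Jan 14→Jensen+Nakamura, Jan 15→Jensen, Jan 16→Chen, Jan 17→Horvat, Jan 18→Ghosh, Jan 20→Chen, Jan 21→Ghosh, Jan 22→Jensen, Jan 23→Ibarra.
Loads: Ibarra 1/1, Jensen 3/3, Nakamura 1/1, Ghosh 2/2, Chen 2/2, Horvat 1/1.

10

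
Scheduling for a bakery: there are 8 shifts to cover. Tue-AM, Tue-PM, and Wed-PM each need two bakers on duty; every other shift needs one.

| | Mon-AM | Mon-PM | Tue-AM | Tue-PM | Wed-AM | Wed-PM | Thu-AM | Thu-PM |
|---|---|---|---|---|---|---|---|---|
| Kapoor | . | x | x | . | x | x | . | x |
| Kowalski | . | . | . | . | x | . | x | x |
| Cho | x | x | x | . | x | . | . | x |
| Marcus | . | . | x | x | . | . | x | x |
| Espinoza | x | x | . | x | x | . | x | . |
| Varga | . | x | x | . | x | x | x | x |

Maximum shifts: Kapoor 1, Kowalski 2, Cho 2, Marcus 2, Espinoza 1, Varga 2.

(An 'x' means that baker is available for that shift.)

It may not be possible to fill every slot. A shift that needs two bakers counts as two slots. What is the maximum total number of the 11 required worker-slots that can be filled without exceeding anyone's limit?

Total capacity across all bakers is 1+2+2+2+1+2 = 10, and 11 slots are needed, so at most 10 can be filled.
An assignment achieving 10: Mon-AM→Cho, Mon-PM→Cho, Tue-AM→Marcus+Varga, Tue-PM→Marcus+Espinoza, Wed-AM→Kowalski, Wed-PM→Kapoor+Varga, Thu-AM→Kowalski.
Loads: Kapoor 1/1, Kowalski 2/2, Cho 2/2, Marcus 2/2, Espinoza 1/1, Varga 2/2.

10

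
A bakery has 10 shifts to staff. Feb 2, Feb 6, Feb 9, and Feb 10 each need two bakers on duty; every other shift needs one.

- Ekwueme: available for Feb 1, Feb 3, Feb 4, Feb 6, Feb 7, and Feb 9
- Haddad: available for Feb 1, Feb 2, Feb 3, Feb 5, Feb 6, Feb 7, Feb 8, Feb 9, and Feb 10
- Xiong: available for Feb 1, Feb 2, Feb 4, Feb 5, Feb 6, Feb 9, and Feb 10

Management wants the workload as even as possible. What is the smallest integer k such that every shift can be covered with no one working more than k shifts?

With 3 bakers and 14 worker-slots to fill, someone must work at least ⌈14/3⌉ = 5 shifts, so k ≥ 5.
k = 5 works: Feb 1→Ekwueme, Feb 2→Haddad+Xiong, Feb 3→Ekwueme, Feb 4→Ekwueme, Feb 5→Haddad, Feb 6→Ekwueme+Xiong, Feb 7→Ekwueme, Feb 8→Haddad, Feb 9→Haddad+Xiong, Feb 10→Haddad+Xiong.
Loads: Ekwueme 5, Haddad 5, Xiong 4 — all ≤ 5.

5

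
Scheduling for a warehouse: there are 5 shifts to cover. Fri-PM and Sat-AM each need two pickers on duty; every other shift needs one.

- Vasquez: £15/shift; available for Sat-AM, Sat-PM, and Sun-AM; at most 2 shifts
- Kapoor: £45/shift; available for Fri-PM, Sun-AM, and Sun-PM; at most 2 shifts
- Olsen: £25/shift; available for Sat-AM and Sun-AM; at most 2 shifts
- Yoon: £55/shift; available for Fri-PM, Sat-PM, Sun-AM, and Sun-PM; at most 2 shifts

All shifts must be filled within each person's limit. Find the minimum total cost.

Fri-PM can only be covered by Kapoor and Yoon, so that assignment is forced.
Sat-AM can only be covered by Vasquez and Olsen, so that assignment is forced.
Picking the cheapest available picker for each shift independently would cost £215, but that ignores the shift limits.
An optimal schedule: Fri-PM→Kapoor+Yoon, Sat-AM→Vasquez+Olsen, Sat-PM→Vasquez, Sun-AM→Olsen, Sun-PM→Kapoor.
Total: 45 + 55 + 15 + 25 + 15 + 25 + 45 = £225.

£225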